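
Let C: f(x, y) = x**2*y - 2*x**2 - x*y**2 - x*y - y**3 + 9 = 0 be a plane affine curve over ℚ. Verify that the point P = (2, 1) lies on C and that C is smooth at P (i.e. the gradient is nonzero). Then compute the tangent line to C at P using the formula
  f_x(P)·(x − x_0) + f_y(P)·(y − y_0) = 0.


Tangent line at P: -6*x - 5*y + 17 = 0.

Step 1: f(2, 1) = 0, so P lies on C.
Step 2: partial derivatives
  f_x(x, y) = 2*x*y - 4*x - y**2 - y, f_y(x, y) = x**2 - 2*x*y - x - 3*y**2.
  f_x(P) = -6, f_y(P) = -5 (gradient nonzero, so P is smooth).
Step 3: tangent line at P: -6·(x − 2) + -5·(y − 1) = 0.
Expanding: -6*x - 5*y + 17 = 0.


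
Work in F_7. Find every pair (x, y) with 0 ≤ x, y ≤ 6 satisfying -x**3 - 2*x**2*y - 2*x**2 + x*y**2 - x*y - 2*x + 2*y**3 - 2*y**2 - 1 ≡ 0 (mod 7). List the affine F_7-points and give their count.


Affine F_7-points: {(0, 2), (0, 3), (1, 2), (2, 0), (3, 1), (4, 0), (6, 0)}; count = 7.

For each of the 49 pairs (x, y) ∈ F_7², evaluate f(x, y) mod 7. Record the zeros.
  x = 0: [0↦6, 1↦6, 2↦0, 3↦0, 4↦4, 5↦3, 6↦2]  zeros at y ∈ {2, 3}
  x = 1: [0↦1, 1↦6, 2↦0, 3↦2, 4↦3, 5↦1, 6↦1]  zeros at y ∈ {2}
  x = 2: [0↦0, 1↦6, 2↦3, 3↦3, 4↦4, 5↦4, 6↦1]  zeros at y ∈ {0}
  x = 3: [0↦4, 1↦0, 2↦3, 3↦4, 4↦1, 5↦6, 6↦3]  zeros at y ∈ {1}
  x = 4: [0↦0, 1↦3, 2↦1, 3↦6, 4↦2, 5↦1, 6↦1]  zeros at y ∈ {0}
  x = 5: [0↦3, 1↦2, 2↦5, 3↦3, 4↦1, 5↦4, 6↦3]  zeros at y ∈ ∅
  x = 6: [0↦0, 1↦5, 2↦2, 3↦3, 4↦6, 5↦2, 6↦3]  zeros at y ∈ {0}
Collecting zeros: affine points = {(0, 2), (0, 3), (1, 2), (2, 0), (3, 1), (4, 0), (6, 0)}.
Total count |C(F_7)_aff| = 7.


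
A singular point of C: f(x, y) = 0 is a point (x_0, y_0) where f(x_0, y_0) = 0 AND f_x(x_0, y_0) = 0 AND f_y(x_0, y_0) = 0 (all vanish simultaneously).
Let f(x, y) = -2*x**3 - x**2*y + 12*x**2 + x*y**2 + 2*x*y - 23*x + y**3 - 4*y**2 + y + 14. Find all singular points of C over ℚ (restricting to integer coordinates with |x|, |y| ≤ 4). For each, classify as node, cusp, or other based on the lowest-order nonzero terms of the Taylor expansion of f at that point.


Singular points: {(2, 1)}; classification: node.

Compute partial derivatives:
  f_x = -6*x**2 - 2*x*y + 24*x + y**2 + 2*y - 23.
  f_y = -x**2 + 2*x*y + 2*x + 3*y**2 - 8*y + 1.
Scan x_0 ∈ {−4, ..., 4}. For each x_0, f_y(x_0, y) is a polynomial in y; find its integer roots y ∈ {−4, ..., 4}, then test f_x and f at those candidates.
  x = -4: f_y(-4, y) = 3*y**2 - 16*y - 23; no integer root y with |y| ≤ 4.
  x = -3: f_y(-3, y) = 3*y**2 - 14*y - 14; no integer root y with |y| ≤ 4.
  x = -2: f_y(-2, y) = 3*y**2 - 12*y - 7; no integer root y with |y| ≤ 4.
  x = -1: f_y(-1, y) = 3*y**2 - 10*y - 2; no integer root y with |y| ≤ 4.
  x = 0: f_y(0, y) = 3*y**2 - 8*y + 1; no integer root y with |y| ≤ 4.
  x = 1: f_y(1, y) = 3*y**2 - 6*y + 2; no integer root y with |y| ≤ 4.
  x = 2: f_y(2, y) = 3*y**2 - 4*y + 1; vanishes at y ∈ {1}. (2, 1): f_x = 0, f = 0 — SINGULAR.
  x = 3: f_y(3, y) = 3*y**2 - 2*y - 2; no integer root y with |y| ≤ 4.
  x = 4: f_y(4, y) = 3*y**2 - 7; no integer root y with |y| ≤ 4.
Only singular point on the grid: (2, 1).
Classify: substitute x = 2 + u, y = 1 + v and expand: f = -2*u**3 - u**2*v - u**2 + u*v**2 + v**3 + v**2.
No constant or linear terms (consistent with a singular point). Quadratic part: -u**2 + v**2. Cubic part: -2*u**3 - u**2*v + u*v**2 + v**3.
The quadratic part v**2 - u**2 = (v − u)(v + u) splits into two distinct linear factors, so there are two distinct tangent lines y − 1 = ±(x − 2) — this is a node (ordinary double point).
Classification: node.


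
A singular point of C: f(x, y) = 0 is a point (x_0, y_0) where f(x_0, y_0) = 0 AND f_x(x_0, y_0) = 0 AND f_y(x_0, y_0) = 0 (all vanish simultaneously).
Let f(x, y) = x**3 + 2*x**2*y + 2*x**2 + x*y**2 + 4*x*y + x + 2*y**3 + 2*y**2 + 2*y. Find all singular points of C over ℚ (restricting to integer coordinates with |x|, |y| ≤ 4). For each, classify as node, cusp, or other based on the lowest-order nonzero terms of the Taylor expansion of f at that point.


Singular points: {(-1, 0)}; classification: node.

Compute partial derivatives:
  f_x = 3*x**2 + 4*x*y + 4*x + y**2 + 4*y + 1.
  f_y = 2*x**2 + 2*x*y + 4*x + 6*y**2 + 4*y + 2.
Scan x_0 ∈ {−4, ..., 4}. For each x_0, f_y(x_0, y) is a polynomial in y; find its integer roots y ∈ {−4, ..., 4}, then test f_x and f at those candidates.
  x = -4: f_y(-4, y) = 6*y**2 - 4*y + 18; no integer root y with |y| ≤ 4.
  x = -3: f_y(-3, y) = 6*y**2 - 2*y + 8; no integer root y with |y| ≤ 4.
  x = -2: f_y(-2, y) = 6*y**2 + 2; no integer root y with |y| ≤ 4.
  x = -1: f_y(-1, y) = 6*y**2 + 2*y; vanishes at y ∈ {0}. (-1, 0): f_x = 0, f = 0 — SINGULAR.
  x = 0: f_y(0, y) = 6*y**2 + 4*y + 2; no integer root y with |y| ≤ 4.
  x = 1: f_y(1, y) = 6*y**2 + 6*y + 8; no integer root y with |y| ≤ 4.
  x = 2: f_y(2, y) = 6*y**2 + 8*y + 18; no integer root y with |y| ≤ 4.
  x = 3: f_y(3, y) = 6*y**2 + 10*y + 32; no integer root y with |y| ≤ 4.
  x = 4: f_y(4, y) = 6*y**2 + 12*y + 50; no integer root y with |y| ≤ 4.
Only singular point on the grid: (-1, 0).
Classify: substitute x = -1 + u, y = 0 + v and expand: f = u**3 + 2*u**2*v - u**2 + u*v**2 + 2*v**3 + v**2.
No constant or linear terms (consistent with a singular point). Quadratic part: -u**2 + v**2. Cubic part: u**3 + 2*u**2*v + u*v**2 + 2*v**3.
The quadratic part v**2 - u**2 = (v − u)(v + u) splits into two distinct linear factors, so there are two distinct tangent lines y − 0 = ±(x − -1) — this is a node (ordinary double point).
Classification: node.


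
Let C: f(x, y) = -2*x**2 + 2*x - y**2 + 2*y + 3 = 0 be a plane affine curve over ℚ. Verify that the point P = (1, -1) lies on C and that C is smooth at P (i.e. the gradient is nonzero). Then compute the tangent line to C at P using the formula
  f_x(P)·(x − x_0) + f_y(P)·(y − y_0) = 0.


Tangent line at P: -2*x + 4*y + 6 = 0.

Step 1: f(1, -1) = 0, so P lies on C.
Step 2: partial derivatives
  f_x(x, y) = 2 - 4*x, f_y(x, y) = 2 - 2*y.
  f_x(P) = -2, f_y(P) = 4 (gradient nonzero, so P is smooth).
Step 3: tangent line at P: -2·(x − 1) + 4·(y − -1) = 0.
Expanding: -2*x + 4*y + 6 = 0.


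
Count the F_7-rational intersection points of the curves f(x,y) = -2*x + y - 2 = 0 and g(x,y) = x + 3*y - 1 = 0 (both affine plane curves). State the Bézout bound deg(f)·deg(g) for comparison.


Common zeros: ∅; count = 0; Bézout bound = 1.

deg(f) = 1, deg(g) = 1, so Bézout bound = 1.
Scan x ∈ F_7. For each x, list the y ∈ F_7 with f(x, y) ≡ 0 and those with g(x, y) ≡ 0 (mod 7); the common zeros in that column are the intersection.
  x = 0: f ≡ 0 at y ∈ {2}; g ≡ 0 at y ∈ {5}; common: ∅.
  x = 1: f ≡ 0 at y ∈ {4}; g ≡ 0 at y ∈ {0}; common: ∅.
  x = 2: f ≡ 0 at y ∈ {6}; g ≡ 0 at y ∈ {2}; common: ∅.
  x = 3: f ≡ 0 at y ∈ {1}; g ≡ 0 at y ∈ {4}; common: ∅.
  x = 4: f ≡ 0 at y ∈ {3}; g ≡ 0 at y ∈ {6}; common: ∅.
  x = 5: f ≡ 0 at y ∈ {5}; g ≡ 0 at y ∈ {1}; common: ∅.
  x = 6: f ≡ 0 at y ∈ {0}; g ≡ 0 at y ∈ {3}; common: ∅.
Collecting: common zeros = ∅, so the count is 0.
Comparison with the Bézout bound: 0 ≤ 1 = deg(f)·deg(g), as expected for curves with no common component (the affine F_7-count falls short of the bound because intersections may lie at infinity, over extension fields, or carry multiplicity).


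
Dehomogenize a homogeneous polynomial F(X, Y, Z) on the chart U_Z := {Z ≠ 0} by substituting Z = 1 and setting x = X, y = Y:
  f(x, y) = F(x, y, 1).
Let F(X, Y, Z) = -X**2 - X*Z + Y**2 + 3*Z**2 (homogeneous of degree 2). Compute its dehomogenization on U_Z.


f(x, y) = -x**2 - x + y**2 + 3

On U_Z we set Z = 1. Each monomial c·X^i·Y^j·Z^k in F becomes c·x^i·y^j·1^k = c·x^i·y^j.
Substituting Z = 1: F(X, Y, 1) = -x**2 - x + y**2 + 3.
Note: deg(f) ≤ deg(F) = 2; strict inequality happens when F is divisible by Z (lost terms).


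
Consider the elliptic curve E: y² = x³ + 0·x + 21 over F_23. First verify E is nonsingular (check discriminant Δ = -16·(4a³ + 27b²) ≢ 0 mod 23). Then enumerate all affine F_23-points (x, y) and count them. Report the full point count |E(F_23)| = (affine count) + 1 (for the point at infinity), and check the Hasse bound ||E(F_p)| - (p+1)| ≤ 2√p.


Affine points = {(2, 11), (2, 12), (3, 5), (3, 18), (4, 4), (4, 19), (5, 10), (5, 13), (8, 2), (8, 21), (10, 3), (10, 20), (11, 8), (11, 15), (12, 1), (12, 22), (16, 0), (17, 9), (17, 14), (19, 7), (19, 16), (21, 6), (21, 17)}; affine count = 23; |E(F_23)| = 24.

Discriminant check: Δ ∝ 4a³ + 27b² = 4·0³ + 27·21² = 4·0 + 27·441 ≡ 16 (mod 23). Nonzero ⇒ E is nonsingular.
For each x ∈ F_23, compute rhs = x³ + 0·x + 21 mod 23, then count y ∈ F_23 with y² ≡ rhs.
  x = 0: rhs = 21, matching y values: none (0 points).
  x = 1: rhs = 22, matching y values: none (0 points).
  x = 2: rhs = 6, matching y values: 11, 12 (2 points).
  x = 3: rhs = 2, matching y values: 5, 18 (2 points).
  x = 4: rhs = 16, matching y values: 4, 19 (2 points).
  x = 5: rhs = 8, matching y values: 10, 13 (2 points).
  x = 6: rhs = 7, matching y values: none (0 points).
  x = 7: rhs = 19, matching y values: none (0 points).
  x = 8: rhs = 4, matching y values: 2, 21 (2 points).
  x = 9: rhs = 14, matching y values: none (0 points).
  x = 10: rhs = 9, matching y values: 3, 20 (2 points).
  x = 11: rhs = 18, matching y values: 8, 15 (2 points).
  x = 12: rhs = 1, matching y values: 1, 22 (2 points).
  x = 13: rhs = 10, matching y values: none (0 points).
  x = 14: rhs = 5, matching y values: none (0 points).
  x = 15: rhs = 15, matching y values: none (0 points).
  x = 16: rhs = 0, matching y values: 0 (1 points).
  x = 17: rhs = 12, matching y values: 9, 14 (2 points).
  x = 18: rhs = 11, matching y values: none (0 points).
  x = 19: rhs = 3, matching y values: 7, 16 (2 points).
  x = 20: rhs = 17, matching y values: none (0 points).
  x = 21: rhs = 13, matching y values: 6, 17 (2 points).
  x = 22: rhs = 20, matching y values: none (0 points).
Total affine count: 23.
Full point count |E(F_23)| = 23 + 1 = 24.
Hasse bound: |24 − (23+1)| = |0| = 0 ≤ 2√23 ≈ 9.5917 ✓.


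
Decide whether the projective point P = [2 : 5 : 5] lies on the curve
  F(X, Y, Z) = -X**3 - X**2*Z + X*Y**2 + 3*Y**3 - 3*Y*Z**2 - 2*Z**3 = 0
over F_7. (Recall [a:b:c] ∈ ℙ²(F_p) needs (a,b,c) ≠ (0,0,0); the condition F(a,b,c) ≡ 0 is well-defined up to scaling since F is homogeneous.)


F(2,5,5) ≡ 3 (mod 7); P is NOT on the curve.

Evaluate F(2, 5, 5) term-by-term (mod 7).
  -X**3 ↦ -1·8·1·1 = -8
  -X**2*Z ↦ -1·4·1·5 = -20
  X*Y**2 ↦ 1·2·25·1 = 50
  3*Y**3 ↦ 3·1·125·1 = 375
  -3*Y*Z**2 ↦ -3·1·5·25 = -375
  -2*Z**3 ↦ -2·1·1·125 = -250
Sum: F(2, 5, 5) = (-8) + (-20) + (50) + (375) + (-375) + (-250) = -228.
Reducing mod 7: -228 ≡ 3 (mod 7).
Since F(a, b, c) ≡ 3 ≠ 0 (mod 7), P does NOT lie on the curve.


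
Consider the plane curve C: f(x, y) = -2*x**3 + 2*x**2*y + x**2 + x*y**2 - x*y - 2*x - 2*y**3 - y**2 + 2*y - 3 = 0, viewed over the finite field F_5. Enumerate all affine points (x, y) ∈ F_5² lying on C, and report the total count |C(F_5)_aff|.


Affine F_5-points: {(0, 3), (1, 1), (2, 2), (2, 3), (4, 3)}; count = 5.

For each of the 25 pairs (x, y) ∈ F_5², evaluate f(x, y) mod 5. Record the zeros.
  x = 0: [0↦2, 1↦1, 2↦1, 3↦0, 4↦1]  zeros at y ∈ {3}
  x = 1: [0↦4, 1↦0, 2↦4, 3↦4, 4↦3]  zeros at y ∈ {1}
  x = 2: [0↦1, 1↦3, 2↦0, 3↦0, 4↦1]  zeros at y ∈ {2, 3}
  x = 3: [0↦1, 1↦3, 2↦2, 3↦1, 4↦3]  zeros at y ∈ ∅
  x = 4: [0↦2, 1↦3, 2↦3, 3↦0, 4↦2]  zeros at y ∈ {3}
Collecting zeros: affine points = {(0, 3), (1, 1), (2, 2), (2, 3), (4, 3)}.
Total count |C(F_5)_aff| = 5.


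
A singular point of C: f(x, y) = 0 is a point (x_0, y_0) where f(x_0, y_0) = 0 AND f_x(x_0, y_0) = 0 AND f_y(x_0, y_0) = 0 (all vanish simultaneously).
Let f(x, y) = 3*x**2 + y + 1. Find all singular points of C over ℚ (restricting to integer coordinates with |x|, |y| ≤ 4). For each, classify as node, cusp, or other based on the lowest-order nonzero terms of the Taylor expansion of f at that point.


No singular points in the scanned grid; C is smooth there.

Compute partial derivatives:
  f_x = 6*x.
  f_y = 1.
f_y = 1 is a nonzero constant, so f_y never vanishes: no point (x, y) can satisfy f = f_x = f_y = 0. In particular no (x, y) ∈ {−4, ..., 4}² is singular; the curve is smooth.


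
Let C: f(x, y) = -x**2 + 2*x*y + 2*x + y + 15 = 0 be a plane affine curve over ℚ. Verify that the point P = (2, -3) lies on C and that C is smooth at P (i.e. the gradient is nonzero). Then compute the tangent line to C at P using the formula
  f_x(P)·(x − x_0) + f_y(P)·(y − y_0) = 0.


Tangent line at P: -8*x + 5*y + 31 = 0.

Step 1: f(2, -3) = 0, so P lies on C.
Step 2: partial derivatives
  f_x(x, y) = -2*x + 2*y + 2, f_y(x, y) = 2*x + 1.
  f_x(P) = -8, f_y(P) = 5 (gradient nonzero, so P is smooth).
Step 3: tangent line at P: -8·(x − 2) + 5·(y − -3) = 0.
Expanding: -8*x + 5*y + 31 = 0.


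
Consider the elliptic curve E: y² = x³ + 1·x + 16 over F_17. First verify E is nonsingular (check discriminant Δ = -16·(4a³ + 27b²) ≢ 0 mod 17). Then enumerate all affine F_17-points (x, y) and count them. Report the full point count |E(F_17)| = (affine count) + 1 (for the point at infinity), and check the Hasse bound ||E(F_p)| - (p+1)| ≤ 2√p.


Affine points = {(0, 4), (0, 13), (1, 1), (1, 16), (2, 3), (2, 14), (4, 4), (4, 13), (6, 0), (7, 3), (7, 14), (8, 3), (8, 14), (11, 7), (11, 10), (13, 4), (13, 13)}; affine count = 17; |E(F_17)| = 18.

Discriminant check: Δ ∝ 4a³ + 27b² = 4·1³ + 27·16² = 4·1 + 27·256 ≡ 14 (mod 17). Nonzero ⇒ E is nonsingular.
For each x ∈ F_17, compute rhs = x³ + 1·x + 16 mod 17, then count y ∈ F_17 with y² ≡ rhs.
  x = 0: rhs = 16, matching y values: 4, 13 (2 points).
  x = 1: rhs = 1, matching y values: 1, 16 (2 points).
  x = 2: rhs = 9, matching y values: 3, 14 (2 points).
  x = 3: rhs = 12, matching y values: none (0 points).
  x = 4: rhs = 16, matching y values: 4, 13 (2 points).
  x = 5: rhs = 10, matching y values: none (0 points).
  x = 6: rhs = 0, matching y values: 0 (1 points).
  x = 7: rhs = 9, matching y values: 3, 14 (2 points).
  x = 8: rhs = 9, matching y values: 3, 14 (2 points).
  x = 9: rhs = 6, matching y values: none (0 points).
  x = 10: rhs = 6, matching y values: none (0 points).
  x = 11: rhs = 15, matching y values: 7, 10 (2 points).
  x = 12: rhs = 5, matching y values: none (0 points).
  x = 13: rhs = 16, matching y values: 4, 13 (2 points).
  x = 14: rhs = 3, matching y values: none (0 points).
  x = 15: rhs = 6, matching y values: none (0 points).
  x = 16: rhs = 14, matching y values: none (0 points).
Total affine count: 17.
Full point count |E(F_17)| = 17 + 1 = 18.
Hasse bound: |18 − (17+1)| = |0| = 0 ≤ 2√17 ≈ 8.2462 ✓.


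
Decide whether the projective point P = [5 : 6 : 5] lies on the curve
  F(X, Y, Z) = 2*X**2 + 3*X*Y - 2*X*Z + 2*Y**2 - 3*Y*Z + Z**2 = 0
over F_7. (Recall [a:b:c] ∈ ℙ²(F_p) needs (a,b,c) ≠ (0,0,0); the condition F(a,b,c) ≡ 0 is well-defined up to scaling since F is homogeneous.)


F(5,6,5) ≡ 6 (mod 7); P is NOT on the curve.

Evaluate F(5, 6, 5) term-by-term (mod 7).
  2*X**2 ↦ 2·25·1·1 = 50
  3*X*Y ↦ 3·5·6·1 = 90
  -2*X*Z ↦ -2·5·1·5 = -50
  2*Y**2 ↦ 2·1·36·1 = 72
  -3*Y*Z ↦ -3·1·6·5 = -90
  Z**2 ↦ 1·1·1·25 = 25
Sum: F(5, 6, 5) = (50) + (90) + (-50) + (72) + (-90) + (25) = 97.
Reducing mod 7: 97 ≡ 6 (mod 7).
Since F(a, b, c) ≡ 6 ≠ 0 (mod 7), P does NOT lie on the curve.


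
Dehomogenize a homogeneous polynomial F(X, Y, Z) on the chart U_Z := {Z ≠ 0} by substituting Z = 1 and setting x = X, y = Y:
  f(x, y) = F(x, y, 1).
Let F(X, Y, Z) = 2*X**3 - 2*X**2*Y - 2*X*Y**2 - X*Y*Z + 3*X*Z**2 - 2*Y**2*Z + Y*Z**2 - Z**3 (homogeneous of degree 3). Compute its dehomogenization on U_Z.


f(x, y) = 2*x**3 - 2*x**2*y - 2*x*y**2 - x*y + 3*x - 2*y**2 + y - 1

On U_Z we set Z = 1. Each monomial c·X^i·Y^j·Z^k in F becomes c·x^i·y^j·1^k = c·x^i·y^j.
Substituting Z = 1: F(X, Y, 1) = 2*x**3 - 2*x**2*y - 2*x*y**2 - x*y + 3*x - 2*y**2 + y - 1.
Note: deg(f) ≤ deg(F) = 3; strict inequality happens when F is divisible by Z (lost terms).


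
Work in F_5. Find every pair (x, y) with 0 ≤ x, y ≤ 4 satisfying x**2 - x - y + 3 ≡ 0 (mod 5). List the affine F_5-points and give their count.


Affine F_5-points: {(0, 3), (1, 3), (2, 0), (3, 4), (4, 0)}; count = 5.

For each of the 25 pairs (x, y) ∈ F_5², evaluate f(x, y) mod 5. Record the zeros.
  x = 0: [0↦3, 1↦2, 2↦1, 3↦0, 4↦4]  zeros at y ∈ {3}
  x = 1: [0↦3, 1↦2, 2↦1, 3↦0, 4↦4]  zeros at y ∈ {3}
  x = 2: [0↦0, 1↦4, 2↦3, 3↦2, 4↦1]  zeros at y ∈ {0}
  x = 3: [0↦4, 1↦3, 2↦2, 3↦1, 4↦0]  zeros at y ∈ {4}
  x = 4: [0↦0, 1↦4, 2↦3, 3↦2, 4↦1]  zeros at y ∈ {0}
Collecting zeros: affine points = {(0, 3), (1, 3), (2, 0), (3, 4), (4, 0)}.
Total count |C(F_5)_aff| = 5.


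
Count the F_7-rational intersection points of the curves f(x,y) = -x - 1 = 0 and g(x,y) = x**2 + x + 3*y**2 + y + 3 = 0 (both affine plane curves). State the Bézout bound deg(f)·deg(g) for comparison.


Common zeros: {(6, 1)}; count = 1; Bézout bound = 2.

deg(f) = 1, deg(g) = 2, so Bézout bound = 2.
Scan x ∈ F_7. For each x, list the y ∈ F_7 with f(x, y) ≡ 0 and those with g(x, y) ≡ 0 (mod 7); the common zeros in that column are the intersection.
  x = 0: f ≡ 0 at y ∈ ∅; g ≡ 0 at y ∈ {1}; common: ∅.
  x = 1: f ≡ 0 at y ∈ ∅; g ≡ 0 at y ∈ {3, 6}; common: ∅.
  x = 2: f ≡ 0 at y ∈ ∅; g ≡ 0 at y ∈ ∅; common: ∅.
  x = 3: f ≡ 0 at y ∈ ∅; g ≡ 0 at y ∈ ∅; common: ∅.
  x = 4: f ≡ 0 at y ∈ ∅; g ≡ 0 at y ∈ ∅; common: ∅.
  x = 5: f ≡ 0 at y ∈ ∅; g ≡ 0 at y ∈ {3, 6}; common: ∅.
  x = 6: f ≡ 0 at y ∈ {0, 1, 2, 3, 4, 5, 6}; g ≡ 0 at y ∈ {1}; common: {1}.
Collecting: common zeros = {(6, 1)}, so the count is 1.
Comparison with the Bézout bound: 1 ≤ 2 = deg(f)·deg(g), as expected for curves with no common component (the affine F_7-count falls short of the bound because intersections may lie at infinity, over extension fields, or carry multiplicity).


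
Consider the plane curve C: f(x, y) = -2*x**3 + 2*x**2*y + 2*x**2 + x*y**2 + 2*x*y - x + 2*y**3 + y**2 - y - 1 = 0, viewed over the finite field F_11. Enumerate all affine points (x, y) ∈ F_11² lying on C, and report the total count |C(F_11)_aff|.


Affine F_11-points: {(0, 9), (1, 7), (2, 0), (2, 4), (3, 1), (4, 1), (6, 1), (6, 5), (6, 7), (8, 3), (10, 3)}; count = 11.

For each of the 121 pairs (x, y) ∈ F_11², evaluate f(x, y) mod 11. Record the zeros.
  x = 0: [0↦10, 1↦1, 2↦6, 3↦4, 4↦7, 5↦5, 6↦10, 7↦1, 8↦1, 9↦0, 10↦10]  zeros at y ∈ {9}
  x = 1: [0↦9, 1↦5, 2↦6, 3↦2, 4↦5, 5↦5, 6↦3, 7↦0, 8↦8, 9↦6, 10↦6]  zeros at y ∈ {7}
  x = 2: [0↦0, 1↦5, 2↦6, 3↦4, 4↦0, 5↦6, 6↦1, 7↦8, 8↦6, 9↦7, 10↦1]  zeros at y ∈ {0, 4}
  x = 3: [0↦4, 1↦0, 2↦5, 3↦9, 4↦2, 5↦7, 6↦3, 7↦2, 8↦5, 9↦2, 10↦5]  zeros at y ∈ {1}
  x = 4: [0↦9, 1↦0, 2↦2, 3↦5, 4↦10, 5↦7, 6↦8, 7↦3, 8↦4, 9↦1, 10↦6]  zeros at y ∈ {1}
  x = 5: [0↦3, 1↦4, 2↦7, 3↦2, 4↦1, 5↦5, 6↦4, 7↦10, 8↦2, 9↦3, 10↦3]  zeros at y ∈ ∅
  x = 6: [0↦7, 1↦0, 2↦8, 3↦10, 4↦7, 5↦0, 6↦1, 7↦0, 8↦9, 9↦7, 10↦6]  zeros at y ∈ {1, 5, 7}
  x = 7: [0↦9, 1↦9, 2↦4, 3↦6, 4↦5, 5↦2, 6↦9, 7↦5, 8↦2, 9↦1, 10↦3]  zeros at y ∈ ∅
  x = 8: [0↦8, 1↦8, 2↦5, 3↦0, 4↦5, 5↦10, 6↦5, 7↦2, 8↦2, 9↦6, 10↦4]  zeros at y ∈ {3}
  x = 9: [0↦3, 1↦7, 2↦10, 3↦2, 4↦6, 5↦1, 6↦10, 7↦1, 8↦8, 9↦10, 10↦8]  zeros at y ∈ ∅
  x = 10: [0↦4, 1↦5, 2↦7, 3↦0, 4↦7, 5↦7, 6↦1, 7↦1, 8↦8, 9↦1, 10↦3]  zeros at y ∈ {3}
Collecting zeros: affine points = {(0, 9), (1, 7), (2, 0), (2, 4), (3, 1), (4, 1), (6, 1), (6, 5), (6, 7), (8, 3), (10, 3)}.
Total count |C(F_11)_aff| = 11.


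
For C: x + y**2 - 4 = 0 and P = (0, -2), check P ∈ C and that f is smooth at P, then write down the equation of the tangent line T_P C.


Tangent line at P: x - 4*y - 8 = 0.

Step 1: f(0, -2) = 0, so P lies on C.
Step 2: partial derivatives
  f_x(x, y) = 1, f_y(x, y) = 2*y.
  f_x(P) = 1, f_y(P) = -4 (gradient nonzero, so P is smooth).
Step 3: tangent line at P: 1·(x − 0) + -4·(y − -2) = 0.
Expanding: x - 4*y - 8 = 0.


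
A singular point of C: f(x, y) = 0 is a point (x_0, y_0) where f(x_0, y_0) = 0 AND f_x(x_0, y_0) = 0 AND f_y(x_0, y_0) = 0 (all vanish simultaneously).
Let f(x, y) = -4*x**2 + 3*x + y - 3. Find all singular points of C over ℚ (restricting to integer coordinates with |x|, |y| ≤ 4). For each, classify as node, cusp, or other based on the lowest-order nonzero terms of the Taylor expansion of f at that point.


No singular points in the scanned grid; C is smooth there.

Compute partial derivatives:
  f_x = 3 - 8*x.
  f_y = 1.
f_y = 1 is a nonzero constant, so f_y never vanishes: no point (x, y) can satisfy f = f_x = f_y = 0. In particular no (x, y) ∈ {−4, ..., 4}² is singular; the curve is smooth.


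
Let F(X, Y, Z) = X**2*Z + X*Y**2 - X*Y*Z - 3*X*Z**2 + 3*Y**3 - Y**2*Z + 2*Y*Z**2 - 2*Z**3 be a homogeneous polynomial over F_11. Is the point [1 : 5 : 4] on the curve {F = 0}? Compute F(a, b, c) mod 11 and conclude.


F(1,5,4) ≡ 4 (mod 11); P is NOT on the curve.

Evaluate F(1, 5, 4) term-by-term (mod 11).
  X**2*Z ↦ 1·1·1·4 = 4
  X*Y**2 ↦ 1·1·25·1 = 25
  -X*Y*Z ↦ -1·1·5·4 = -20
  -3*X*Z**2 ↦ -3·1·1·16 = -48
  3*Y**3 ↦ 3·1·125·1 = 375
  -Y**2*Z ↦ -1·1·25·4 = -100
  2*Y*Z**2 ↦ 2·1·5·16 = 160
  -2*Z**3 ↦ -2·1·1·64 = -128
Sum: F(1, 5, 4) = (4) + (25) + (-20) + (-48) + (375) + (-100) + (160) + (-128) = 268.
Reducing mod 11: 268 ≡ 4 (mod 11).
Since F(a, b, c) ≡ 4 ≠ 0 (mod 11), P does NOT lie on the curve.


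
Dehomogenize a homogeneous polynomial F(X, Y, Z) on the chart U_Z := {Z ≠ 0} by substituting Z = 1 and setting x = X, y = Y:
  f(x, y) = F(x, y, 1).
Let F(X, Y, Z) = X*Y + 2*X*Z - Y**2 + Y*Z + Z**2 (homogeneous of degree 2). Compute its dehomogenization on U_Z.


f(x, y) = x*y + 2*x - y**2 + y + 1

On U_Z we set Z = 1. Each monomial c·X^i·Y^j·Z^k in F becomes c·x^i·y^j·1^k = c·x^i·y^j.
Substituting Z = 1: F(X, Y, 1) = x*y + 2*x - y**2 + y + 1.
Note: deg(f) ≤ deg(F) = 2; strict inequality happens when F is divisible by Z (lost terms).


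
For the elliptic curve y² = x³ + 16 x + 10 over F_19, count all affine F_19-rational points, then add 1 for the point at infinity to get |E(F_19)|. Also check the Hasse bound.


Affine points = {(3, 3), (3, 16), (4, 9), (4, 10), (5, 5), (5, 14), (7, 3), (7, 16), (8, 2), (8, 17), (9, 3), (9, 16), (10, 7), (10, 12), (11, 4), (11, 15), (12, 7), (12, 12), (16, 7), (16, 12)}; affine count = 20; |E(F_19)| = 21.

Discriminant check: Δ ∝ 4a³ + 27b² = 4·16³ + 27·10² = 4·4096 + 27·100 ≡ 8 (mod 19). Nonzero ⇒ E is nonsingular.
For each x ∈ F_19, compute rhs = x³ + 16·x + 10 mod 19, then count y ∈ F_19 with y² ≡ rhs.
  x = 0: rhs = 10, matching y values: none (0 points).
  x = 1: rhs = 8, matching y values: none (0 points).
  x = 2: rhs = 12, matching y values: none (0 points).
  x = 3: rhs = 9, matching y values: 3, 16 (2 points).
  x = 4: rhs = 5, matching y values: 9, 10 (2 points).
  x = 5: rhs = 6, matching y values: 5, 14 (2 points).
  x = 6: rhs = 18, matching y values: none (0 points).
  x = 7: rhs = 9, matching y values: 3, 16 (2 points).
  x = 8: rhs = 4, matching y values: 2, 17 (2 points).
  x = 9: rhs = 9, matching y values: 3, 16 (2 points).
  x = 10: rhs = 11, matching y values: 7, 12 (2 points).
  x = 11: rhs = 16, matching y values: 4, 15 (2 points).
  x = 12: rhs = 11, matching y values: 7, 12 (2 points).
  x = 13: rhs = 2, matching y values: none (0 points).
  x = 14: rhs = 14, matching y values: none (0 points).
  x = 15: rhs = 15, matching y values: none (0 points).
  x = 16: rhs = 11, matching y values: 7, 12 (2 points).
  x = 17: rhs = 8, matching y values: none (0 points).
  x = 18: rhs = 12, matching y values: none (0 points).
Total affine count: 20.
Full point count |E(F_19)| = 20 + 1 = 21.
Hasse bound: |21 − (19+1)| = |1| = 1 ≤ 2√19 ≈ 8.7178 ✓.


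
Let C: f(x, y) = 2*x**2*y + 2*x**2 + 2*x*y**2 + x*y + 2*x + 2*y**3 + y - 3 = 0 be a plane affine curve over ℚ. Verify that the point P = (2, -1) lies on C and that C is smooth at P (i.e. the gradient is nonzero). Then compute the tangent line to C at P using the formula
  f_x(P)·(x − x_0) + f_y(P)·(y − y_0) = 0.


Tangent line at P: 3*x + 9*y + 3 = 0.

Step 1: f(2, -1) = 0, so P lies on C.
Step 2: partial derivatives
  f_x(x, y) = 4*x*y + 4*x + 2*y**2 + y + 2, f_y(x, y) = 2*x**2 + 4*x*y + x + 6*y**2 + 1.
  f_x(P) = 3, f_y(P) = 9 (gradient nonzero, so P is smooth).
Step 3: tangent line at P: 3·(x − 2) + 9·(y − -1) = 0.
Expanding: 3*x + 9*y + 3 = 0.


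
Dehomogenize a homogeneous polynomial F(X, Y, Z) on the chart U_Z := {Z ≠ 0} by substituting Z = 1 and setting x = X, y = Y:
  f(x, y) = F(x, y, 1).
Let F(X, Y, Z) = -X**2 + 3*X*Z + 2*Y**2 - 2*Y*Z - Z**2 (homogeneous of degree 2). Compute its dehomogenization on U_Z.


f(x, y) = -x**2 + 3*x + 2*y**2 - 2*y - 1

On U_Z we set Z = 1. Each monomial c·X^i·Y^j·Z^k in F becomes c·x^i·y^j·1^k = c·x^i·y^j.
Substituting Z = 1: F(X, Y, 1) = -x**2 + 3*x + 2*y**2 - 2*y - 1.
Note: deg(f) ≤ deg(F) = 2; strict inequality happens when F is divisible by Z (lost terms).


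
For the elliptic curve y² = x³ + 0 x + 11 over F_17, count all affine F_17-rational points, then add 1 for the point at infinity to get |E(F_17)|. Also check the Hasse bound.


Affine points = {(2, 6), (2, 11), (3, 2), (3, 15), (5, 0), (8, 8), (8, 9), (9, 3), (9, 14), (10, 5), (10, 12), (11, 4), (11, 13), (13, 7), (13, 10), (14, 1), (14, 16)}; affine count = 17; |E(F_17)| = 18.

Discriminant check: Δ ∝ 4a³ + 27b² = 4·0³ + 27·11² = 4·0 + 27·121 ≡ 3 (mod 17). Nonzero ⇒ E is nonsingular.
For each x ∈ F_17, compute rhs = x³ + 0·x + 11 mod 17, then count y ∈ F_17 with y² ≡ rhs.
  x = 0: rhs = 11, matching y values: none (0 points).
  x = 1: rhs = 12, matching y values: none (0 points).
  x = 2: rhs = 2, matching y values: 6, 11 (2 points).
  x = 3: rhs = 4, matching y values: 2, 15 (2 points).
  x = 4: rhs = 7, matching y values: none (0 points).
  x = 5: rhs = 0, matching y values: 0 (1 points).
  x = 6: rhs = 6, matching y values: none (0 points).
  x = 7: rhs = 14, matching y values: none (0 points).
  x = 8: rhs = 13, matching y values: 8, 9 (2 points).
  x = 9: rhs = 9, matching y values: 3, 14 (2 points).
  x = 10: rhs = 8, matching y values: 5, 12 (2 points).
  x = 11: rhs = 16, matching y values: 4, 13 (2 points).
  x = 12: rhs = 5, matching y values: none (0 points).
  x = 13: rhs = 15, matching y values: 7, 10 (2 points).
  x = 14: rhs = 1, matching y values: 1, 16 (2 points).
  x = 15: rhs = 3, matching y values: none (0 points).
  x = 16: rhs = 10, matching y values: none (0 points).
Total affine count: 17.
Full point count |E(F_17)| = 17 + 1 = 18.
Hasse bound: |18 − (17+1)| = |0| = 0 ≤ 2√17 ≈ 8.2462 ✓.


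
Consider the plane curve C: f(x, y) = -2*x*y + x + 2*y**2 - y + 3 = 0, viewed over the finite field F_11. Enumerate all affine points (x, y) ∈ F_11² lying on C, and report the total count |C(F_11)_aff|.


Affine F_11-points: {(3, 2), (3, 7), (4, 1), (4, 9), (6, 4), (6, 8), (8, 0), (8, 3), (9, 5), (9, 10)}; count = 10.

For each of the 121 pairs (x, y) ∈ F_11², evaluate f(x, y) mod 11. Record the zeros.
  x = 0: [0↦3, 1↦4, 2↦9, 3↦7, 4↦9, 5↦4, 6↦3, 7↦6, 8↦2, 9↦2, 10↦6]  zeros at y ∈ ∅
  x = 1: [0↦4, 1↦3, 2↦6, 3↦2, 4↦2, 5↦6, 6↦3, 7↦4, 8↦9, 9↦7, 10↦9]  zeros at y ∈ ∅
  x = 2: [0↦5, 1↦2, 2↦3, 3↦8, 4↦6, 5↦8, 6↦3, 7↦2, 8↦5, 9↦1, 10↦1]  zeros at y ∈ ∅
  x = 3: [0↦6, 1↦1, 2↦0, 3↦3, 4↦10, 5↦10, 6↦3, 7↦0, 8↦1, 9↦6, 10↦4]  zeros at y ∈ {2, 7}
  x = 4: [0↦7, 1↦0, 2↦8, 3↦9, 4↦3, 5↦1, 6↦3, 7↦9, 8↦8, 9↦0, 10↦7]  zeros at y ∈ {1, 9}
  x = 5: [0↦8, 1↦10, 2↦5, 3↦4, 4↦7, 5↦3, 6↦3, 7↦7, 8↦4, 9↦5, 10↦10]  zeros at y ∈ ∅
  x = 6: [0↦9, 1↦9, 2↦2, 3↦10, 4↦0, 5↦5, 6↦3, 7↦5, 8↦0, 9↦10, 10↦2]  zeros at y ∈ {4, 8}
  x = 7: [0↦10, 1↦8, 2↦10, 3↦5, 4↦4, 5↦7, 6↦3, 7↦3, 8↦7, 9↦4, 10↦5]  zeros at y ∈ ∅
  x = 8: [0↦0, 1↦7, 2↦7, 3↦0, 4↦8, 5↦9, 6↦3, 7↦1, 8↦3, 9↦9, 10↦8]  zeros at y ∈ {0, 3}
  x = 9: [0↦1, 1↦6, 2↦4, 3↦6, 4↦1, 5↦0, 6↦3, 7↦10, 8↦10, 9↦3, 10↦0]  zeros at y ∈ {5, 10}
  x = 10: [0↦2, 1↦5, 2↦1, 3↦1, 4↦5, 5↦2, 6↦3, 7↦8, 8↦6, 9↦8, 10↦3]  zeros at y ∈ ∅
Collecting zeros: affine points = {(3, 2), (3, 7), (4, 1), (4, 9), (6, 4), (6, 8), (8, 0), (8, 3), (9, 5), (9, 10)}.
Total count |C(F_11)_aff| = 10.


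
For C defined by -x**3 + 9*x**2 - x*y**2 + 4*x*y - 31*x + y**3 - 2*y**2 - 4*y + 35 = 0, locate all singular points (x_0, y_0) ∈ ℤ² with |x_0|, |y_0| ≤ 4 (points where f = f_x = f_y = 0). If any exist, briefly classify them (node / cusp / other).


Singular points: {(3, 2)}; classification: cusp.

Compute partial derivatives:
  f_x = -3*x**2 + 18*x - y**2 + 4*y - 31.
  f_y = -2*x*y + 4*x + 3*y**2 - 4*y - 4.
Scan x_0 ∈ {−4, ..., 4}. For each x_0, f_y(x_0, y) is a polynomial in y; find its integer roots y ∈ {−4, ..., 4}, then test f_x and f at those candidates.
  x = -4: f_y(-4, y) = 3*y**2 + 4*y - 20; vanishes at y ∈ {2}. (-4, 2): f_x = -147 ≠ 0.
  x = -3: f_y(-3, y) = 3*y**2 + 2*y - 16; vanishes at y ∈ {2}. (-3, 2): f_x = -108 ≠ 0.
  x = -2: f_y(-2, y) = 3*y**2 - 12; vanishes at y ∈ {-2, 2}. (-2, -2): f_x = -91 ≠ 0; (-2, 2): f_x = -75 ≠ 0.
  x = -1: f_y(-1, y) = 3*y**2 - 2*y - 8; vanishes at y ∈ {2}. (-1, 2): f_x = -48 ≠ 0.
  x = 0: f_y(0, y) = 3*y**2 - 4*y - 4; vanishes at y ∈ {2}. (0, 2): f_x = -27 ≠ 0.
  x = 1: f_y(1, y) = 3*y**2 - 6*y; vanishes at y ∈ {0, 2}. (1, 0): f_x = -16 ≠ 0; (1, 2): f_x = -12 ≠ 0.
  x = 2: f_y(2, y) = 3*y**2 - 8*y + 4; vanishes at y ∈ {2}. (2, 2): f_x = -3 ≠ 0.
  x = 3: f_y(3, y) = 3*y**2 - 10*y + 8; vanishes at y ∈ {2}. (3, 2): f_x = 0, f = 0 — SINGULAR.
  x = 4: f_y(4, y) = 3*y**2 - 12*y + 12; vanishes at y ∈ {2}. (4, 2): f_x = -3 ≠ 0.
Only singular point on the grid: (3, 2).
Classify: substitute x = 3 + u, y = 2 + v and expand: f = -u**3 - u*v**2 + v**3 + v**2.
No constant or linear terms (consistent with a singular point). Quadratic part: v**2. Cubic part: -u**3 - u*v**2 + v**3.
The quadratic part v**2 is a perfect square, so there is a single (double) tangent line v = 0, i.e. y = 2. Restricting the cubic part to that line (v = 0) leaves -u**3 ≠ 0, so f is not divisible by v and the branch is v² ≈ u**3 to lowest order — this is a cusp.
Classification: cusp.


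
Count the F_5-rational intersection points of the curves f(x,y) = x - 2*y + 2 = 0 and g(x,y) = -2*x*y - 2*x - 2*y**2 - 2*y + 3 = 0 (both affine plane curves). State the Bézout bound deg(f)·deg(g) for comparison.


Common zeros: ∅; count = 0; Bézout bound = 2.

deg(f) = 1, deg(g) = 2, so Bézout bound = 2.
Scan x ∈ F_5. For each x, list the y ∈ F_5 with f(x, y) ≡ 0 and those with g(x, y) ≡ 0 (mod 5); the common zeros in that column are the intersection.
  x = 0: f ≡ 0 at y ∈ {1}; g ≡ 0 at y ∈ ∅; common: ∅.
  x = 1: f ≡ 0 at y ∈ {4}; g ≡ 0 at y ∈ {1, 2}; common: ∅.
  x = 2: f ≡ 0 at y ∈ {2}; g ≡ 0 at y ∈ ∅; common: ∅.
  x = 3: f ≡ 0 at y ∈ {0}; g ≡ 0 at y ∈ {3}; common: ∅.
  x = 4: f ≡ 0 at y ∈ {3}; g ≡ 0 at y ∈ {0}; common: ∅.
Collecting: common zeros = ∅, so the count is 0.
Comparison with the Bézout bound: 0 ≤ 2 = deg(f)·deg(g), as expected for curves with no common component (the affine F_5-count falls short of the bound because intersections may lie at infinity, over extension fields, or carry multiplicity).


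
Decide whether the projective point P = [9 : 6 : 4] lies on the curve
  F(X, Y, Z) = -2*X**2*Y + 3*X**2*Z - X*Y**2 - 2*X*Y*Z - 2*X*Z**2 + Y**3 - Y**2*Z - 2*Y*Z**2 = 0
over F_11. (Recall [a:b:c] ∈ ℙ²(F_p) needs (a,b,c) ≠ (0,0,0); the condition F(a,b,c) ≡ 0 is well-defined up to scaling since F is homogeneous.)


F(9,6,4) ≡ 2 (mod 11); P is NOT on the curve.

Evaluate F(9, 6, 4) term-by-term (mod 11).
  -2*X**2*Y ↦ -2·81·6·1 = -972
  3*X**2*Z ↦ 3·81·1·4 = 972
  -X*Y**2 ↦ -1·9·36·1 = -324
  -2*X*Y*Z ↦ -2·9·6·4 = -432
  -2*X*Z**2 ↦ -2·9·1·16 = -288
  Y**3 ↦ 1·1·216·1 = 216
  -Y**2*Z ↦ -1·1·36·4 = -144
  -2*Y*Z**2 ↦ -2·1·6·16 = -192
Sum: F(9, 6, 4) = (-972) + (972) + (-324) + (-432) + (-288) + (216) + (-144) + (-192) = -1164.
Reducing mod 11: -1164 ≡ 2 (mod 11).
Since F(a, b, c) ≡ 2 ≠ 0 (mod 11), P does NOT lie on the curve.


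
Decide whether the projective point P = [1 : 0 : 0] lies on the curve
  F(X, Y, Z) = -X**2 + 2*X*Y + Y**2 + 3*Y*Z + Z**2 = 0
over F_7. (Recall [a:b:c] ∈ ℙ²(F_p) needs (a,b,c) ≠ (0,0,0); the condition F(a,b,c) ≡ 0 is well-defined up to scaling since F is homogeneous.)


F(1,0,0) ≡ 6 (mod 7); P is NOT on the curve.

Evaluate F(1, 0, 0) term-by-term (mod 7).
  -X**2 ↦ -1·1·1·1 = -1
  2*X*Y ↦ 2·1·0·1 = 0
  Y**2 ↦ 1·1·0·1 = 0
  3*Y*Z ↦ 3·1·0·0 = 0
  Z**2 ↦ 1·1·1·0 = 0
Sum: F(1, 0, 0) = (-1) + (0) + (0) + (0) + (0) = -1.
Reducing mod 7: -1 ≡ 6 (mod 7).
Since F(a, b, c) ≡ 6 ≠ 0 (mod 7), P does NOT lie on the curve.


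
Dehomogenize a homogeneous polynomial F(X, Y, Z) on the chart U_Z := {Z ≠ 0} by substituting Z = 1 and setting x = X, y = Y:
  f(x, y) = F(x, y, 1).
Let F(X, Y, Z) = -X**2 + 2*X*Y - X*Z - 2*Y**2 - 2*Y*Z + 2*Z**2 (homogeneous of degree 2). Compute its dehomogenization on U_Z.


f(x, y) = -x**2 + 2*x*y - x - 2*y**2 - 2*y + 2

On U_Z we set Z = 1. Each monomial c·X^i·Y^j·Z^k in F becomes c·x^i·y^j·1^k = c·x^i·y^j.
Substituting Z = 1: F(X, Y, 1) = -x**2 + 2*x*y - x - 2*y**2 - 2*y + 2.
Note: deg(f) ≤ deg(F) = 2; strict inequality happens when F is divisible by Z (lost terms).


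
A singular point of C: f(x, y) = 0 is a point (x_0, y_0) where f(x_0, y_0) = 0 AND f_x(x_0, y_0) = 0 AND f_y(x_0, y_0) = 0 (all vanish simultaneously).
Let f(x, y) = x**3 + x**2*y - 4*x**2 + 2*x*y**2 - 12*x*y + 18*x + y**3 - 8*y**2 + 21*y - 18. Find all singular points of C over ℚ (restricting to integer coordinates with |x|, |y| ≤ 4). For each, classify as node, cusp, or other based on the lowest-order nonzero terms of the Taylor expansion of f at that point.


Singular points: {(0, 3)}; classification: node.

Compute partial derivatives:
  f_x = 3*x**2 + 2*x*y - 8*x + 2*y**2 - 12*y + 18.
  f_y = x**2 + 4*x*y - 12*x + 3*y**2 - 16*y + 21.
Scan x_0 ∈ {−4, ..., 4}. For each x_0, f_y(x_0, y) is a polynomial in y; find its integer roots y ∈ {−4, ..., 4}, then test f_x and f at those candidates.
  x = -4: f_y(-4, y) = 3*y**2 - 32*y + 85; no integer root y with |y| ≤ 4.
  x = -3: f_y(-3, y) = 3*y**2 - 28*y + 66; no integer root y with |y| ≤ 4.
  x = -2: f_y(-2, y) = 3*y**2 - 24*y + 49; no integer root y with |y| ≤ 4.
  x = -1: f_y(-1, y) = 3*y**2 - 20*y + 34; no integer root y with |y| ≤ 4.
  x = 0: f_y(0, y) = 3*y**2 - 16*y + 21; vanishes at y ∈ {3}. (0, 3): f_x = 0, f = 0 — SINGULAR.
  x = 1: f_y(1, y) = 3*y**2 - 12*y + 10; no integer root y with |y| ≤ 4.
  x = 2: f_y(2, y) = 3*y**2 - 8*y + 1; no integer root y with |y| ≤ 4.
  x = 3: f_y(3, y) = 3*y**2 - 4*y - 6; no integer root y with |y| ≤ 4.
  x = 4: f_y(4, y) = 3*y**2 - 11; no integer root y with |y| ≤ 4.
Only singular point on the grid: (0, 3).
Classify: substitute x = 0 + u, y = 3 + v and expand: f = u**3 + u**2*v - u**2 + 2*u*v**2 + v**3 + v**2.
No constant or linear terms (consistent with a singular point). Quadratic part: -u**2 + v**2. Cubic part: u**3 + u**2*v + 2*u*v**2 + v**3.
The quadratic part v**2 - u**2 = (v − u)(v + u) splits into two distinct linear factors, so there are two distinct tangent lines y − 3 = ±(x − 0) — this is a node (ordinary double point).
Classification: node.


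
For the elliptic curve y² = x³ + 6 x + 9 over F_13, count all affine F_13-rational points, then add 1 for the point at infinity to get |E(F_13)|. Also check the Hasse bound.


Affine points = {(0, 3), (0, 10), (1, 4), (1, 9), (2, 4), (2, 9), (6, 1), (6, 12), (7, 2), (7, 11), (8, 6), (8, 7), (9, 5), (9, 8), (10, 4), (10, 9)}; affine count = 16; |E(F_13)| = 17.

Discriminant check: Δ ∝ 4a³ + 27b² = 4·6³ + 27·9² = 4·216 + 27·81 ≡ 9 (mod 13). Nonzero ⇒ E is nonsingular.
For each x ∈ F_13, compute rhs = x³ + 6·x + 9 mod 13, then count y ∈ F_13 with y² ≡ rhs.
  x = 0: rhs = 9, matching y values: 3, 10 (2 points).
  x = 1: rhs = 3, matching y values: 4, 9 (2 points).
  x = 2: rhs = 3, matching y values: 4, 9 (2 points).
  x = 3: rhs = 2, matching y values: none (0 points).
  x = 4: rhs = 6, matching y values: none (0 points).
  x = 5: rhs = 8, matching y values: none (0 points).
  x = 6: rhs = 1, matching y values: 1, 12 (2 points).
  x = 7: rhs = 4, matching y values: 2, 11 (2 points).
  x = 8: rhs = 10, matching y values: 6, 7 (2 points).
  x = 9: rhs = 12, matching y values: 5, 8 (2 points).
  x = 10: rhs = 3, matching y values: 4, 9 (2 points).
  x = 11: rhs = 2, matching y values: none (0 points).
  x = 12: rhs = 2, matching y values: none (0 points).
Total affine count: 16.
Full point count |E(F_13)| = 16 + 1 = 17.
Hasse bound: |17 − (13+1)| = |3| = 3 ≤ 2√13 ≈ 7.2111 ✓.


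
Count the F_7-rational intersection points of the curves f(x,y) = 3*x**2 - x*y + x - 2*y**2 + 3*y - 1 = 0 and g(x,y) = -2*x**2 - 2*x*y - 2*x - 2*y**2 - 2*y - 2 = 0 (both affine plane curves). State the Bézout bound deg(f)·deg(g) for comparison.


Common zeros: {(0, 4)}; count = 1; Bézout bound = 4.

deg(f) = 2, deg(g) = 2, so Bézout bound = 4.
Scan x ∈ F_7. For each x, list the y ∈ F_7 with f(x, y) ≡ 0 and those with g(x, y) ≡ 0 (mod 7); the common zeros in that column are the intersection.
  x = 0: f ≡ 0 at y ∈ {1, 4}; g ≡ 0 at y ∈ {2, 4}; common: {4}.
  x = 1: f ≡ 0 at y ∈ {4}; g ≡ 0 at y ∈ ∅; common: ∅.
  x = 2: f ≡ 0 at y ∈ {2}; g ≡ 0 at y ∈ {0, 4}; common: ∅.
  x = 3: f ≡ 0 at y ∈ {2, 5}; g ≡ 0 at y ∈ ∅; common: ∅.
  x = 4: f ≡ 0 at y ∈ ∅; g ≡ 0 at y ∈ {0, 2}; common: ∅.
  x = 5: f ≡ 0 at y ∈ ∅; g ≡ 0 at y ∈ ∅; common: ∅.
  x = 6: f ≡ 0 at y ∈ ∅; g ≡ 0 at y ∈ ∅; common: ∅.
Collecting: common zeros = {(0, 4)}, so the count is 1.
Comparison with the Bézout bound: 1 ≤ 4 = deg(f)·deg(g), as expected for curves with no common component (the affine F_7-count falls short of the bound because intersections may lie at infinity, over extension fields, or carry multiplicity).


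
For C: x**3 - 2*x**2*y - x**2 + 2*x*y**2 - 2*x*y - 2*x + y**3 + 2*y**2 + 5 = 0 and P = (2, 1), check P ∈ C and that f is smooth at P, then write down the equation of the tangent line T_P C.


Tangent line at P: -2*x + 3*y + 1 = 0.

Step 1: f(2, 1) = 0, so P lies on C.
Step 2: partial derivatives
  f_x(x, y) = 3*x**2 - 4*x*y - 2*x + 2*y**2 - 2*y - 2, f_y(x, y) = -2*x**2 + 4*x*y - 2*x + 3*y**2 + 4*y.
  f_x(P) = -2, f_y(P) = 3 (gradient nonzero, so P is smooth).
Step 3: tangent line at P: -2·(x − 2) + 3·(y − 1) = 0.
Expanding: -2*x + 3*y + 1 = 0.


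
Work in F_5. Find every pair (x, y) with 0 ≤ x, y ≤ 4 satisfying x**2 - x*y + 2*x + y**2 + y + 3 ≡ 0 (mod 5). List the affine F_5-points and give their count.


Affine F_5-points: {(0, 1), (0, 3), (1, 2), (1, 3), (4, 1), (4, 2)}; count = 6.

For each of the 25 pairs (x, y) ∈ F_5², evaluate f(x, y) mod 5. Record the zeros.
  x = 0: [0↦3, 1↦0, 2↦4, 3↦0, 4↦3]  zeros at y ∈ {1, 3}
  x = 1: [0↦1, 1↦2, 2↦0, 3↦0, 4↦2]  zeros at y ∈ {2, 3}
  x = 2: [0↦1, 1↦1, 2↦3, 3↦2, 4↦3]  zeros at y ∈ ∅
  x = 3: [0↦3, 1↦2, 2↦3, 3↦1, 4↦1]  zeros at y ∈ ∅
  x = 4: [0↦2, 1↦0, 2↦0, 3↦2, 4↦1]  zeros at y ∈ {1, 2}
Collecting zeros: affine points = {(0, 1), (0, 3), (1, 2), (1, 3), (4, 1), (4, 2)}.
Total count |C(F_5)_aff| = 6.
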